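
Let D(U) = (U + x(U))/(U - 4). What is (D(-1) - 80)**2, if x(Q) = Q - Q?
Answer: 159201/25 ≈ 6368.0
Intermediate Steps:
x(Q) = 0
D(U) = U/(-4 + U) (D(U) = (U + 0)/(U - 4) = U/(-4 + U))
(D(-1) - 80)**2 = (-1/(-4 - 1) - 80)**2 = (-1/(-5) - 80)**2 = (-1*(-1/5) - 80)**2 = (1/5 - 80)**2 = (-399/5)**2 = 159201/25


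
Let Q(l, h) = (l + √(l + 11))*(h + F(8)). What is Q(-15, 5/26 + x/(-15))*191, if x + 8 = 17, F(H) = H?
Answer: -565551/26 + 188517*I/65 ≈ -21752.0 + 2900.3*I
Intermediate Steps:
x = 9 (x = -8 + 17 = 9)
Q(l, h) = (8 + h)*(l + √(11 + l)) (Q(l, h) = (l + √(l + 11))*(h + 8) = (l + √(11 + l))*(8 + h) = (8 + h)*(l + √(11 + l)))
Q(-15, 5/26 + x/(-15))*191 = (8*(-15) + 8*√(11 - 15) + (5/26 + 9/(-15))*(-15) + (5/26 + 9/(-15))*√(11 - 15))*191 = (-120 + 8*√(-4) + (5*(1/26) + 9*(-1/15))*(-15) + (5*(1/26) + 9*(-1/15))*√(-4))*191 = (-120 + 8*(2*I) + (5/26 - ⅗)*(-15) + (5/26 - ⅗)*(2*I))*191 = (-120 + 16*I - 53/130*(-15) - 53*I/65)*191 = (-120 + 16*I + 159/26 - 53*I/65)*191 = (-2961/26 + 987*I/65)*191 = -565551/26 + 188517*I/65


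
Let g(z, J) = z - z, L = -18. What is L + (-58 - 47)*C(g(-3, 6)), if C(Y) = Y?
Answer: -18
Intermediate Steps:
g(z, J) = 0
L + (-58 - 47)*C(g(-3, 6)) = -18 + (-58 - 47)*0 = -18 - 105*0 = -18 + 0 = -18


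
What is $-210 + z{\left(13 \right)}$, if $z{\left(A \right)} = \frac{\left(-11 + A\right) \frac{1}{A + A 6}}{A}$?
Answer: $- \frac{248428}{1183} \approx -210.0$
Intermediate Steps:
$z{\left(A \right)} = \frac{-11 + A}{7 A^{2}}$ ($z{\left(A \right)} = \frac{\left(-11 + A\right) \frac{1}{A + 6 A}}{A} = \frac{\left(-11 + A\right) \frac{1}{7 A}}{A} = \frac{\frac{1}{7} \frac{1}{A} \left(-11 + A\right)}{A} = \frac{-11 + A}{7 A^{2}}$)
$-210 + z{\left(13 \right)} = -210 + \frac{-11 + 13}{7 \cdot 169} = -210 + \frac{1}{7} \cdot \frac{1}{169} \cdot 2 = -210 + \frac{2}{1183} = - \frac{248428}{1183}$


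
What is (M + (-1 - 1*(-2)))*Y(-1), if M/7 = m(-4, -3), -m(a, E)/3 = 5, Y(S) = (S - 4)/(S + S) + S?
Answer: -156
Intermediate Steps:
Y(S) = S + (-4 + S)/(2*S) (Y(S) = (-4 + S)/((2*S)) + S = (-4 + S)*(1/(2*S)) + S = (-4 + S)/(2*S) + S = S + (-4 + S)/(2*S))
m(a, E) = -15 (m(a, E) = -3*5 = -15)
M = -105 (M = 7*(-15) = -105)
(M + (-1 - 1*(-2)))*Y(-1) = (-105 + (-1 - 1*(-2)))*(½ - 1 - 2/(-1)) = (-105 + (-1 + 2))*(½ - 1 - 2*(-1)) = (-105 + 1)*(½ - 1 + 2) = -104*3/2 = -156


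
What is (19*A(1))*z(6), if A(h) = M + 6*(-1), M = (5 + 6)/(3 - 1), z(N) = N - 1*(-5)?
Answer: -209/2 ≈ -104.50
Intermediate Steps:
z(N) = 5 + N (z(N) = N + 5 = 5 + N)
M = 11/2 ≈ 5.5000
A(h) = -½ (A(h) = 11/2 + 6*(-1) = 11/2 - 6 = -½)
(19*A(1))*z(6) = (19*(-½))*(5 + 6) = -19/2*11 = -209/2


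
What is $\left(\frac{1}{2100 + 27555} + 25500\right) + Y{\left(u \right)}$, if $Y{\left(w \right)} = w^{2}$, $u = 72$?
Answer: $\frac{909934021}{29655} \approx 30684.0$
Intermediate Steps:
$\left(\frac{1}{2100 + 27555} + 25500\right) + Y{\left(u \right)} = \left(\frac{1}{2100 + 27555} + 25500\right) + 72^{2} = \left(\frac{1}{29655} + 25500\right) + 5184 = \frac{756202501}{29655} + 5184 = \frac{909934021}{29655}$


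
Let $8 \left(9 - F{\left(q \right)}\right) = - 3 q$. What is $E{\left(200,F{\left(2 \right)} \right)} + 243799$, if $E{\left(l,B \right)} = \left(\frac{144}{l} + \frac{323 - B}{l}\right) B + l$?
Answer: $\frac{780868131}{3200} \approx 2.4402 \cdot 10^{5}$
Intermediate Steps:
$F{\left(q \right)} = 9 + \frac{3 q}{8}$ ($F{\left(q \right)} = 9 - \frac{\left(-3\right) q}{8} = 9 + \frac{3 q}{8}$)
$E{\left(l,B \right)} = l + B \left(\frac{144}{l} + \frac{323 - B}{l}\right)$ ($E{\left(l,B \right)} = \left(\frac{144}{l} + \frac{323 - B}{l}\right) B + l = B \left(\frac{144}{l} + \frac{323 - B}{l}\right) + l = l + B \left(\frac{144}{l} + \frac{323 - B}{l}\right)$)
$E{\left(200,F{\left(2 \right)} \right)} + 243799 = \frac{200^{2} - \left(9 + \frac{3}{8} \cdot 2\right)^{2} + 467 \left(9 + \frac{3}{8} \cdot 2\right)}{200} + 243799 = \frac{40000 - \left(9 + \frac{3}{4}\right)^{2} + 467 \left(9 + \frac{3}{4}\right)}{200} + 243799 = \frac{40000 - \left(\frac{39}{4}\right)^{2} + 467 \cdot \frac{39}{4}}{200} + 243799 = \frac{40000 - \frac{1521}{16} + \frac{18213}{4}}{200} + 243799 = \frac{1}{200} \cdot \frac{711331}{16} + 243799 = \frac{711331}{3200} + 243799 = \frac{780868131}{3200}$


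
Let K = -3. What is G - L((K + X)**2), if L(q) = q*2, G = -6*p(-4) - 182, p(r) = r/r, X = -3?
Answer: -260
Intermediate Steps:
p(r) = 1
G = -188 (G = -6*1 - 182 = -6 - 182 = -188)
L(q) = 2*q
G - L((K + X)**2) = -188 - 2*(-3 - 3)**2 = -188 - 2*(-6)**2 = -188 - 2*36 = -188 - 1*72 = -188 - 72 = -260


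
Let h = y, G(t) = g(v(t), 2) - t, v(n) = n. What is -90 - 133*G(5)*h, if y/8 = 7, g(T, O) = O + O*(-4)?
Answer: 81838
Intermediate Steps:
g(T, O) = -3*O (g(T, O) = O - 4*O = -3*O)
G(t) = -6 - t (G(t) = -3*2 - t = -6 - t)
y = 56 (y = 8*7 = 56)
h = 56
-90 - 133*G(5)*h = -90 - 133*(-6 - 1*5)*56 = -90 - 133*(-6 - 5)*56 = -90 - (-1463)*56 = -90 - 133*(-616) = -90 + 81928 = 81838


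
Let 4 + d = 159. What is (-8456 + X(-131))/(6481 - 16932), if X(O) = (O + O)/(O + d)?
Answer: 101603/125412 ≈ 0.81015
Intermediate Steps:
d = 155 (d = -4 + 159 = 155)
X(O) = 2*O/(155 + O) (X(O) = (O + O)/(O + 155) = (2*O)/(155 + O) = 2*O/(155 + O))
(-8456 + X(-131))/(6481 - 16932) = (-8456 + 2*(-131)/(155 - 131))/(6481 - 16932) = (-8456 + 2*(-131)/24)/(-10451) = (-8456 + 2*(-131)*(1/24))*(-1/10451) = (-8456 - 131/12)*(-1/10451) = -101603/12*(-1/10451) = 101603/125412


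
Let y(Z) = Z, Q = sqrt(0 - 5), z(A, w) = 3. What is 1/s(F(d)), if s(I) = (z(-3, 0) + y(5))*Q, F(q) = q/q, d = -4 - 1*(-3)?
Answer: -I*sqrt(5)/40 ≈ -0.055902*I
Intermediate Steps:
Q = I*sqrt(5) (Q = sqrt(-5) = I*sqrt(5) ≈ 2.2361*I)
d = -1 (d = -4 + 3 = -1)
F(q) = 1
s(I) = 8*I*sqrt(5) (s(I) = (3 + 5)*(I*sqrt(5)) = 8*(I*sqrt(5)) = 8*I*sqrt(5))
1/s(F(d)) = 1/(8*I*sqrt(5)) = -I*sqrt(5)/40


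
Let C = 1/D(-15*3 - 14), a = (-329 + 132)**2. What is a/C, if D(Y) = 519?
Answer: 20141871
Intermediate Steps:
a = 38809 (a = (-197)**2 = 38809)
C = 1/519 ≈ 0.0019268
a/C = 38809/(1/519) = 38809*519 = 20141871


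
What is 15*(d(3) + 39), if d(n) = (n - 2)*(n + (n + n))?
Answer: 720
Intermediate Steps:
d(n) = 3*n*(-2 + n) (d(n) = (-2 + n)*(n + 2*n) = (-2 + n)*(3*n) = 3*n*(-2 + n))
15*(d(3) + 39) = 15*(3*3*(-2 + 3) + 39) = 15*(3*3*1 + 39) = 15*(9 + 39) = 15*48 = 720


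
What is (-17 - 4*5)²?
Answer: 1369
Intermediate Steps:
(-17 - 4*5)² = (-17 - 20)² = (-37)² = 1369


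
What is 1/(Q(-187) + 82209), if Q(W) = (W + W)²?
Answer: 1/222085 ≈ 4.5028e-6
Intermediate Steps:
Q(W) = 4*W² (Q(W) = (2*W)² = 4*W²)
1/(Q(-187) + 82209) = 1/(4*(-187)² + 82209) = 1/(4*34969 + 82209) = 1/(139876 + 82209) = 1/222085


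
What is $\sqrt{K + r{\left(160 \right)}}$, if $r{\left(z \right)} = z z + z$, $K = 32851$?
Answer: $\sqrt{58611} \approx 242.1$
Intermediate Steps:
$r{\left(z \right)} = z + z^{2}$ ($r{\left(z \right)} = z^{2} + z = z + z^{2}$)
$\sqrt{K + r{\left(160 \right)}} = \sqrt{32851 + 160 \left(1 + 160\right)} = \sqrt{32851 + 160 \cdot 161} = \sqrt{32851 + 25760} = \sqrt{58611}$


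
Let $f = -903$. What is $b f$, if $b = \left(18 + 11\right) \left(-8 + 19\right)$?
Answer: $-288057$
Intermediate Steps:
$b = 319$ ($b = 29 \cdot 11 = 319$)
$b f = 319 \left(-903\right) = -288057$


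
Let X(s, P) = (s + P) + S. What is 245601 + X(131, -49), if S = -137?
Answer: 245546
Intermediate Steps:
X(s, P) = -137 + P + s (X(s, P) = (s + P) - 137 = (P + s) - 137 = -137 + P + s)
245601 + X(131, -49) = 245601 + (-137 - 49 + 131) = 245601 - 55 = 245546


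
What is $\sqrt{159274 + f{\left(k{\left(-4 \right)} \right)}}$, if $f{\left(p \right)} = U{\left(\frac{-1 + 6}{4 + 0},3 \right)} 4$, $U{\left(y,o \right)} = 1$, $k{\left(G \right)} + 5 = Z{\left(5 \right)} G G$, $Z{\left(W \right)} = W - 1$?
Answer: $\sqrt{159278} \approx 399.1$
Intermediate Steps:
$Z{\left(W \right)} = -1 + W$ ($Z{\left(W \right)} = W - 1 = -1 + W$)
$k{\left(G \right)} = -5 + 4 G^{2}$ ($k{\left(G \right)} = -5 + \left(-1 + 5\right) G G = -5 + 4 G G = -5 + 4 G^{2}$)
$f{\left(p \right)} = 4$ ($f{\left(p \right)} = 1 \cdot 4 = 4$)
$\sqrt{159274 + f{\left(k{\left(-4 \right)} \right)}} = \sqrt{159274 + 4} = \sqrt{159278}$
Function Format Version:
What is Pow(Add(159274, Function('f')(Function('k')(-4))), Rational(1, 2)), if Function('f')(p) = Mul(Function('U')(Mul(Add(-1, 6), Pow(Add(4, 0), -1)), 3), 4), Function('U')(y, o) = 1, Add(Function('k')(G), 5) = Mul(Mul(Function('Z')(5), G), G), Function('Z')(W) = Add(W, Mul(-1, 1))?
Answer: Pow(159278, Rational(1, 2)) ≈ 399.10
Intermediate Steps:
Function('Z')(W) = Add(-1, W) (Function('Z')(W) = Add(W, -1) = Add(-1, W))
Function('k')(G) = Add(-5, Mul(4, Pow(G, 2))) (Function('k')(G) = Add(-5, Mul(Mul(Add(-1, 5), G), G)) = Add(-5, Mul(Mul(4, G), G)) = Add(-5, Mul(4, Pow(G, 2))))
Function('f')(p) = 4 (Function('f')(p) = Mul(1, 4) = 4)
Pow(Add(159274, Function('f')(Function('k')(-4))), Rational(1, 2)) = Pow(Add(159274, 4), Rational(1, 2)) = Pow(159278, Rational(1, 2))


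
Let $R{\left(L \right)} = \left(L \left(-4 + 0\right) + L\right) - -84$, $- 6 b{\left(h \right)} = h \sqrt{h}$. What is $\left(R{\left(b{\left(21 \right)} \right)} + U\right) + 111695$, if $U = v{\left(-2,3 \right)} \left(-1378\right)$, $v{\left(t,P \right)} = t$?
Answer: $114535 + \frac{21 \sqrt{21}}{2} \approx 1.1458 \cdot 10^{5}$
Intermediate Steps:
$b{\left(h \right)} = - \frac{h^{\frac{3}{2}}}{6}$ ($b{\left(h \right)} = - \frac{h \sqrt{h}}{6} = - \frac{h^{\frac{3}{2}}}{6}$)
$R{\left(L \right)} = 84 - 3 L$ ($R{\left(L \right)} = \left(L \left(-4\right) + L\right) + 84 = \left(- 4 L + L\right) + 84 = - 3 L + 84 = 84 - 3 L$)
$U = 2756$ ($U = \left(-2\right) \left(-1378\right) = 2756$)
$\left(R{\left(b{\left(21 \right)} \right)} + U\right) + 111695 = \left(\left(84 - 3 \left(- \frac{21^{\frac{3}{2}}}{6}\right)\right) + 2756\right) + 111695 = \left(\left(84 - 3 \left(- \frac{21 \sqrt{21}}{6}\right)\right) + 2756\right) + 111695 = \left(\left(84 - 3 \left(- \frac{7 \sqrt{21}}{2}\right)\right) + 2756\right) + 111695 = \left(\left(84 + \frac{21 \sqrt{21}}{2}\right) + 2756\right) + 111695 = \left(2840 + \frac{21 \sqrt{21}}{2}\right) + 111695 = 114535 + \frac{21 \sqrt{21}}{2}$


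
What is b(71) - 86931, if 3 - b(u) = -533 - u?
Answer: -86324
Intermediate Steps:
b(u) = 536 + u (b(u) = 3 - (-533 - u) = 3 + (533 + u) = 536 + u)
b(71) - 86931 = (536 + 71) - 86931 = 607 - 86931 = -86324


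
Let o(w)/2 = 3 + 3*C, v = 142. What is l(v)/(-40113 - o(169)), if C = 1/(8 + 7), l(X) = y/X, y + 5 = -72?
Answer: 385/28484774 ≈ 1.3516e-5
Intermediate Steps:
y = -77 (y = -5 - 72 = -77)
l(X) = -77/X
C = 1/15 ≈ 0.066667
o(w) = 32/5 (o(w) = 2*(3 + 3*(1/15)) = 2*(3 + ⅕) = 2*(16/5) = 32/5)
l(v)/(-40113 - o(169)) = (-77/142)/(-40113 - 1*32/5) = (-77*1/142)/(-40113 - 32/5) = -77/(142*(-200597/5)) = -77/142*(-5/200597) = 385/28484774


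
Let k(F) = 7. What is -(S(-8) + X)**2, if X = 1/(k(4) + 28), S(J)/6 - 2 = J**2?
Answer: -192127321/1225 ≈ -1.5684e+5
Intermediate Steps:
S(J) = 12 + 6*J**2
X = 1/35 (X = 1/(7 + 28) = 1/35 ≈ 0.028571)
-(S(-8) + X)**2 = -((12 + 6*(-8)**2) + 1/35)**2 = -((12 + 6*64) + 1/35)**2 = -((12 + 384) + 1/35)**2 = -(396 + 1/35)**2 = -(13861/35)**2 = -1*192127321/1225 = -192127321/1225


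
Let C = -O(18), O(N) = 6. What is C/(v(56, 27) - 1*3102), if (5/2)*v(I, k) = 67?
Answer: 15/7688 ≈ 0.0019511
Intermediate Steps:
v(I, k) = 134/5 (v(I, k) = (2/5)*67 = 134/5)
C = -6 (C = -1*6 = -6)
C/(v(56, 27) - 1*3102) = -6/(134/5 - 1*3102) = -6/(134/5 - 3102) = -6/(-15376/5) = -6*(-5/15376) = 15/7688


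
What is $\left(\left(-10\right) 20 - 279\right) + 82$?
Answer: $-397$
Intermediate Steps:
$\left(\left(-10\right) 20 - 279\right) + 82 = \left(-200 - 279\right) + 82 = -479 + 82 = -397$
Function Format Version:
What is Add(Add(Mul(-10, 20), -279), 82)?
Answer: -397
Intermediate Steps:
Add(Add(Mul(-10, 20), -279), 82) = Add(Add(-200, -279), 82) = Add(-479, 82) = -397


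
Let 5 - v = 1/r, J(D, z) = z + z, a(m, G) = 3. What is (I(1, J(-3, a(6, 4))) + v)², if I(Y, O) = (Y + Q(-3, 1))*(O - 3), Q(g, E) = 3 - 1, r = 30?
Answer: 175561/900 ≈ 195.07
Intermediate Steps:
Q(g, E) = 2
J(D, z) = 2*z
I(Y, O) = (-3 + O)*(2 + Y) (I(Y, O) = (Y + 2)*(O - 3) = (2 + Y)*(-3 + O) = (-3 + O)*(2 + Y))
v = 149/30 (v = 5 - 1/30 = 149/30 ≈ 4.9667)
(I(1, J(-3, a(6, 4))) + v)² = ((-6 - 3*1 + 2*(2*3) + (2*3)*1) + 149/30)² = ((-6 - 3 + 2*6 + 6*1) + 149/30)² = ((-6 - 3 + 12 + 6) + 149/30)² = (9 + 149/30)² = (419/30)² = 175561/900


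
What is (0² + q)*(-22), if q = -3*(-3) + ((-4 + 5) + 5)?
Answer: -330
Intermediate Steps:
q = 15 (q = 9 + (1 + 5) = 9 + 6 = 15)
(0² + q)*(-22) = (0² + 15)*(-22) = (0 + 15)*(-22) = 15*(-22) = -330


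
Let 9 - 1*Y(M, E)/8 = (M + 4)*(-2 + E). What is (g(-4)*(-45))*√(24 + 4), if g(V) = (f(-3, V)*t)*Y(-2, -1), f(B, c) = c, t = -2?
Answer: -86400*√7 ≈ -2.2859e+5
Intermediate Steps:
Y(M, E) = 72 - 8*(-2 + E)*(4 + M) (Y(M, E) = 72 - 8*(M + 4)*(-2 + E) = 72 - 8*(4 + M)*(-2 + E) = 72 - 8*(-2 + E)*(4 + M))
g(V) = -240*V (g(V) = (V*(-2))*(136 - 32*(-1) + 16*(-2) - 8*(-1)*(-2)) = (-2*V)*(136 + 32 - 32 - 16) = -2*V*120 = -240*V)
(g(-4)*(-45))*√(24 + 4) = (-240*(-4)*(-45))*√(24 + 4) = (960*(-45))*√28 = -86400*√7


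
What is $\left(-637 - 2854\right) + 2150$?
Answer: $-1341$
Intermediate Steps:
$\left(-637 - 2854\right) + 2150 = -3491 + 2150 = -1341$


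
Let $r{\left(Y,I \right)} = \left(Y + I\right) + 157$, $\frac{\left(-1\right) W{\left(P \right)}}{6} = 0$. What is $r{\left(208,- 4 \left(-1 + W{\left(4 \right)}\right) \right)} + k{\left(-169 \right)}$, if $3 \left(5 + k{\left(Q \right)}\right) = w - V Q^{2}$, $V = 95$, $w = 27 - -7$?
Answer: $- \frac{2712169}{3} \approx -9.0406 \cdot 10^{5}$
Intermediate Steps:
$w = 34$ ($w = 27 + 7 = 34$)
$W{\left(P \right)} = 0$ ($W{\left(P \right)} = \left(-6\right) 0 = 0$)
$r{\left(Y,I \right)} = 157 + I + Y$ ($r{\left(Y,I \right)} = \left(I + Y\right) + 157 = 157 + I + Y$)
$k{\left(Q \right)} = \frac{19}{3} - \frac{95 Q^{2}}{3}$ ($k{\left(Q \right)} = -5 + \frac{34 - 95 Q^{2}}{3} = -5 - \left(- \frac{34}{3} + \frac{95 Q^{2}}{3}\right) = \frac{19}{3} - \frac{95 Q^{2}}{3}$)
$r{\left(208,- 4 \left(-1 + W{\left(4 \right)}\right) \right)} + k{\left(-169 \right)} = \left(157 - 4 \left(-1 + 0\right) + 208\right) + \left(\frac{19}{3} - \frac{95 \left(-169\right)^{2}}{3}\right) = \left(157 - -4 + 208\right) + \left(\frac{19}{3} - \frac{2713295}{3}\right) = \left(157 + 4 + 208\right) + \left(\frac{19}{3} - \frac{2713295}{3}\right) = 369 - \frac{2713276}{3} = - \frac{2712169}{3}$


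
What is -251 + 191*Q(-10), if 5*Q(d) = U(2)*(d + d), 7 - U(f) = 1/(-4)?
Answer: -5790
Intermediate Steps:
U(f) = 29/4 (U(f) = 7 - 1/(-4) = 7 - 1*(-1/4) = 7 + 1/4 = 29/4)
Q(d) = 29*d/10 (Q(d) = (29*(d + d)/4)/5 = (29*(2*d)/4)/5 = (29*d/2)/5 = 29*d/10)
-251 + 191*Q(-10) = -251 + 191*((29/10)*(-10)) = -251 + 191*(-29) = -251 - 5539 = -5790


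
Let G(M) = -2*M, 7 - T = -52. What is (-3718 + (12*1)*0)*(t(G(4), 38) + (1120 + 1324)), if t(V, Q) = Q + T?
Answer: -9447438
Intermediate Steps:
T = 59 (T = 7 - 1*(-52) = 7 + 52 = 59)
t(V, Q) = 59 + Q (t(V, Q) = Q + 59 = 59 + Q)
(-3718 + (12*1)*0)*(t(G(4), 38) + (1120 + 1324)) = (-3718 + (12*1)*0)*((59 + 38) + (1120 + 1324)) = (-3718 + 12*0)*(97 + 2444) = (-3718 + 0)*2541 = -3718*2541 = -9447438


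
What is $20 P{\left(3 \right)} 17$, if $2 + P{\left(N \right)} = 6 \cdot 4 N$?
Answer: $23800$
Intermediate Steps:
$P{\left(N \right)} = -2 + 24 N$ ($P{\left(N \right)} = -2 + 6 \cdot 4 N = -2 + 24 N$)
$20 P{\left(3 \right)} 17 = 20 \left(-2 + 24 \cdot 3\right) 17 = 20 \left(-2 + 72\right) 17 = 20 \cdot 70 \cdot 17 = 1400 \cdot 17 = 23800$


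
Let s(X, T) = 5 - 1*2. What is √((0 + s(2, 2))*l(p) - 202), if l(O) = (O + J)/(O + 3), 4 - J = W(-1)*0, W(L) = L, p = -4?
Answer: I*√202 ≈ 14.213*I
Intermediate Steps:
J = 4 (J = 4 - (-1)*0 = 4 - 1*0 = 4 + 0 = 4)
l(O) = (4 + O)/(3 + O) (l(O) = (O + 4)/(O + 3) = (4 + O)/(3 + O))
s(X, T) = 3 (s(X, T) = 5 - 2 = 3)
√((0 + s(2, 2))*l(p) - 202) = √((0 + 3)*((4 - 4)/(3 - 4)) - 202) = √(3*(0/(-1)) - 202) = √(3*(-1*0) - 202) = √(3*0 - 202) = √(0 - 202) = √(-202) = I*√202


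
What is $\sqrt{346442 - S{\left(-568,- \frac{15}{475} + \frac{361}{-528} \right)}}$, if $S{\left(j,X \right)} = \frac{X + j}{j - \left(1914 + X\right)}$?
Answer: $\frac{3 \sqrt{596287896871793125987}}{124461241} \approx 588.59$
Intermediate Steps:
$S{\left(j,X \right)} = \frac{X + j}{-1914 + j - X}$
$\sqrt{346442 - S{\left(-568,- \frac{15}{475} + \frac{361}{-528} \right)}} = \sqrt{346442 - \frac{\left(- \frac{15}{475} + \frac{361}{-528}\right) - 568}{-1914 - 568 - \left(- \frac{15}{475} + \frac{361}{-528}\right)}} = \sqrt{346442 - \frac{\left(\left(-15\right) \frac{1}{475} + 361 \left(- \frac{1}{528}\right)\right) - 568}{-1914 - 568 - \left(\left(-15\right) \frac{1}{475} + 361 \left(- \frac{1}{528}\right)\right)}} = \sqrt{346442 - \frac{\left(- \frac{3}{95} - \frac{361}{528}\right) - 568}{-1914 - 568 - \left(- \frac{3}{95} - \frac{361}{528}\right)}} = \sqrt{346442 - \frac{- \frac{35879}{50160} - 568}{-1914 - 568 - - \frac{35879}{50160}}} = \sqrt{346442 - \frac{1}{-1914 - 568 + \frac{35879}{50160}} \left(- \frac{28526759}{50160}\right)} = \sqrt{346442 - \frac{1}{- \frac{124461241}{50160}} \left(- \frac{28526759}{50160}\right)} = \sqrt{346442 - \left(- \frac{50160}{124461241}\right) \left(- \frac{28526759}{50160}\right)} = \sqrt{346442 - \frac{28526759}{124461241}} = \sqrt{\frac{43118572727763}{124461241}} = \frac{3 \sqrt{596287896871793125987}}{124461241}$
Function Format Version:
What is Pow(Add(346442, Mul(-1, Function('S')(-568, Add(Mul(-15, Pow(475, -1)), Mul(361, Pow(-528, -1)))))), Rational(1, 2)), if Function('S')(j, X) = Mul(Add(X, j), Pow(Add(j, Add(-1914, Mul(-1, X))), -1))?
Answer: Mul(Rational(3, 124461241), Pow(596287896871793125987, Rational(1, 2))) ≈ 588.59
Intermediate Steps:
Function('S')(j, X) = Mul(Pow(Add(-1914, j, Mul(-1, X)), -1), Add(X, j)) (Function('S')(j, X) = Mul(Add(X, j), Pow(Add(-1914, j, Mul(-1, X)), -1)) = Mul(Pow(Add(-1914, j, Mul(-1, X)), -1), Add(X, j)))
Pow(Add(346442, Mul(-1, Function('S')(-568, Add(Mul(-15, Pow(475, -1)), Mul(361, Pow(-528, -1)))))), Rational(1, 2)) = Pow(Add(346442, Mul(-1, Mul(Pow(Add(-1914, -568, Mul(-1, Add(Mul(-15, Pow(475, -1)), Mul(361, Pow(-528, -1))))), -1), Add(Add(Mul(-15, Pow(475, -1)), Mul(361, Pow(-528, -1))), -568)))), Rational(1, 2)) = Pow(Add(346442, Mul(-1, Mul(Pow(Add(-1914, -568, Mul(-1, Add(Mul(-15, Rational(1, 475)), Mul(361, Rational(-1, 528))))), -1), Add(Add(Mul(-15, Rational(1, 475)), Mul(361, Rational(-1, 528))), -568)))), Rational(1, 2)) = Pow(Add(346442, Mul(-1, Mul(Pow(Add(-1914, -568, Mul(-1, Add(Rational(-3, 95), Rational(-361, 528)))), -1), Add(Add(Rational(-3, 95), Rational(-361, 528)), -568)))), Rational(1, 2)) = Pow(Add(346442, Mul(-1, Mul(Pow(Add(-1914, -568, Mul(-1, Rational(-35879, 50160))), -1), Add(Rational(-35879, 50160), -568)))), Rational(1, 2)) = Pow(Add(346442, Mul(-1, Mul(Pow(Add(-1914, -568, Rational(35879, 50160)), -1), Rational(-28526759, 50160)))), Rational(1, 2)) = Pow(Add(346442, Mul(-1, Mul(Pow(Rational(-124461241, 50160), -1), Rational(-28526759, 50160)))), Rational(1, 2)) = Pow(Add(346442, Mul(-1, Mul(Rational(-50160, 124461241), Rational(-28526759, 50160)))), Rational(1, 2)) = Pow(Add(346442, Mul(-1, Rational(28526759, 124461241))), Rational(1, 2)) = Pow(Add(346442, Rational(-28526759, 124461241)), Rational(1, 2)) = Pow(Rational(43118572727763, 124461241), Rational(1, 2)) = Mul(Rational(3, 124461241), Pow(596287896871793125987, Rational(1, 2)))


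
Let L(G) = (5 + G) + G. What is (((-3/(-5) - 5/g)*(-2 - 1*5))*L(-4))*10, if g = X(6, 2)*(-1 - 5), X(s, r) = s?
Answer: 931/6 ≈ 155.17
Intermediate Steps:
L(G) = 5 + 2*G
g = -36 (g = 6*(-1 - 5) = 6*(-6) = -36)
(((-3/(-5) - 5/g)*(-2 - 1*5))*L(-4))*10 = (((-3/(-5) - 5/(-36))*(-2 - 1*5))*(5 + 2*(-4)))*10 = (((-3*(-⅕) - 5*(-1/36))*(-2 - 5))*(5 - 8))*10 = (((⅗ + 5/36)*(-7))*(-3))*10 = (((133/180)*(-7))*(-3))*10 = -931/180*(-3)*10 = (931/60)*10 = 931/6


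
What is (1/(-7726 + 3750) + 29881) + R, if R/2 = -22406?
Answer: -59365657/3976 ≈ -14931.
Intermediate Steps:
R = -44812 (R = 2*(-22406) = -44812)
(1/(-7726 + 3750) + 29881) + R = (1/(-7726 + 3750) + 29881) - 44812 = (1/(-3976) + 29881) - 44812 = (-1/3976 + 29881) - 44812 = 118806855/3976 - 44812 = -59365657/3976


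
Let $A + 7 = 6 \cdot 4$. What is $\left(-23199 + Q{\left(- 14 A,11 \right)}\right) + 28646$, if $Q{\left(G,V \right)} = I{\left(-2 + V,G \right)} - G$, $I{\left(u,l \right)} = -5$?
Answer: $5680$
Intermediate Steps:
$A = 17$ ($A = -7 + 6 \cdot 4 = -7 + 24 = 17$)
$Q{\left(G,V \right)} = -5 - G$
$\left(-23199 + Q{\left(- 14 A,11 \right)}\right) + 28646 = \left(-23199 - \left(5 - 238\right)\right) + 28646 = \left(-23199 - -233\right) + 28646 = \left(-23199 + \left(-5 + 238\right)\right) + 28646 = \left(-23199 + 233\right) + 28646 = -22966 + 28646 = 5680$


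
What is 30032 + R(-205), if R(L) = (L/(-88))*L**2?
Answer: 11257941/88 ≈ 1.2793e+5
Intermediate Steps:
R(L) = -L**3/88 (R(L) = (L*(-1/88))*L**2 = (-L/88)*L**2 = -L**3/88)
30032 + R(-205) = 30032 - 1/88*(-205)**3 = 30032 - 1/88*(-8615125) = 30032 + 8615125/88 = 11257941/88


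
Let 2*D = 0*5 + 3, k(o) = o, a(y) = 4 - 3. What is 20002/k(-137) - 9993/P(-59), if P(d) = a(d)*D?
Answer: -6808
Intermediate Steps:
a(y) = 1
D = 3/2 (D = (0*5 + 3)/2 = (0 + 3)/2 = (½)*3 = 3/2 ≈ 1.5000)
P(d) = 3/2 (P(d) = 1*(3/2) = 3/2)
20002/k(-137) - 9993/P(-59) = 20002/(-137) - 9993/3/2 = 20002*(-1/137) - 9993*⅔ = -146 - 6662 = -6808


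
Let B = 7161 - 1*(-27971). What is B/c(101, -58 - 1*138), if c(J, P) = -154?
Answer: -17566/77 ≈ -228.13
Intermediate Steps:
B = 35132 (B = 7161 + 27971 = 35132)
B/c(101, -58 - 1*138) = 35132/(-154) = 35132*(-1/154) = -17566/77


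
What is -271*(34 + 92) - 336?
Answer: -34482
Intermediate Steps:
-271*(34 + 92) - 336 = -271*126 - 336 = -34146 - 336 = -34482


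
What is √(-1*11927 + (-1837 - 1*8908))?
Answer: 4*I*√1417 ≈ 150.57*I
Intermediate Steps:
√(-1*11927 + (-1837 - 1*8908)) = √(-11927 + (-1837 - 8908)) = √(-11927 - 10745) = √(-22672) = 4*I*√1417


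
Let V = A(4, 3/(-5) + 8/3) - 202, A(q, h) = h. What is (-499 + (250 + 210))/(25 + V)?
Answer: 585/2624 ≈ 0.22294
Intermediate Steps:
V = -2999/15 (V = (3/(-5) + 8/3) - 202 = (3*(-⅕) + 8*(⅓)) - 202 = (-⅗ + 8/3) - 202 = 31/15 - 202 = -2999/15 ≈ -199.93)
(-499 + (250 + 210))/(25 + V) = (-499 + (250 + 210))/(25 - 2999/15) = (-499 + 460)/(-2624/15) = -39*(-15/2624) = 585/2624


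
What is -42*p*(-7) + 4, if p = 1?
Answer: 298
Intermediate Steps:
-42*p*(-7) + 4 = -42*(-7) + 4 = 294 + 4 = 298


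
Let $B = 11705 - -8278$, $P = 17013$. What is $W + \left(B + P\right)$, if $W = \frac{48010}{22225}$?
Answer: $\frac{164456822}{4445} \approx 36998.0$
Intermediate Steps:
$B = 19983$ ($B = 11705 + 8278 = 19983$)
$W = \frac{9602}{4445}$ ($W = 48010 \cdot \frac{1}{22225} = \frac{9602}{4445} \approx 2.1602$)
$W + \left(B + P\right) = \frac{9602}{4445} + \left(19983 + 17013\right) = \frac{9602}{4445} + 36996 = \frac{164456822}{4445}$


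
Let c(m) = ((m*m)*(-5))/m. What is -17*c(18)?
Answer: 1530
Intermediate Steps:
c(m) = -5*m (c(m) = (m**2*(-5))/m = (-5*m**2)/m = -5*m)
-17*c(18) = -(-85)*18 = -17*(-90) = 1530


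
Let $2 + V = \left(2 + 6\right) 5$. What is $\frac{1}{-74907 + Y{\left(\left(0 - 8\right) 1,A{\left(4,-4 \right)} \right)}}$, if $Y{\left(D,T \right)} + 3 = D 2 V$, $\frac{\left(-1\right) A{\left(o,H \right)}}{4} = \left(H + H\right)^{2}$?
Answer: $- \frac{1}{75518} \approx -1.3242 \cdot 10^{-5}$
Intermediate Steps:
$V = 38$ ($V = -2 + \left(2 + 6\right) 5 = -2 + 8 \cdot 5 = -2 + 40 = 38$)
$A{\left(o,H \right)} = - 16 H^{2}$ ($A{\left(o,H \right)} = - 4 \left(H + H\right)^{2} = - 4 \left(2 H\right)^{2} = - 4 \cdot 4 H^{2} = - 16 H^{2}$)
$Y{\left(D,T \right)} = -3 + 76 D$ ($Y{\left(D,T \right)} = -3 + D 2 \cdot 38 = -3 + 2 D 38 = -3 + 76 D$)
$\frac{1}{-74907 + Y{\left(\left(0 - 8\right) 1,A{\left(4,-4 \right)} \right)}} = \frac{1}{-74907 + \left(-3 + 76 \left(0 - 8\right) 1\right)} = \frac{1}{-74907 + \left(-3 + 76 \left(\left(-8\right) 1\right)\right)} = \frac{1}{-74907 + \left(-3 + 76 \left(-8\right)\right)} = \frac{1}{-74907 - 611} = \frac{1}{-75518} = - \frac{1}{75518}$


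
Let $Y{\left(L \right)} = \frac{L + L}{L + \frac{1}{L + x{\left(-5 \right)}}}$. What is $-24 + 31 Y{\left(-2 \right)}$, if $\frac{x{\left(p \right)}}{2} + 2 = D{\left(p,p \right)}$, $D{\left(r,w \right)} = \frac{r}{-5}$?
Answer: $\frac{280}{9} \approx 31.111$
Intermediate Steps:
$D{\left(r,w \right)} = - \frac{r}{5}$ ($D{\left(r,w \right)} = r \left(- \frac{1}{5}\right) = - \frac{r}{5}$)
$x{\left(p \right)} = -4 - \frac{2 p}{5}$ ($x{\left(p \right)} = -4 + 2 \left(- \frac{p}{5}\right) = -4 - \frac{2 p}{5}$)
$Y{\left(L \right)} = \frac{2 L}{L + \frac{1}{-2 + L}}$ ($Y{\left(L \right)} = \frac{L + L}{L + \frac{1}{L - 2}} = \frac{2 L}{L + \frac{1}{L + \left(-4 + 2\right)}} = \frac{2 L}{L + \frac{1}{L - 2}} = \frac{2 L}{L + \frac{1}{-2 + L}}$)
$-24 + 31 Y{\left(-2 \right)} = -24 + 31 \cdot 2 \left(-2\right) \frac{1}{1 + \left(-2\right)^{2} - -4} \left(-2 - 2\right) = -24 + 31 \cdot 2 \left(-2\right) \frac{1}{1 + 4 + 4} \left(-4\right) = -24 + 31 \cdot 2 \left(-2\right) \frac{1}{9} \left(-4\right) = -24 + 31 \cdot \frac{16}{9} = -24 + \frac{496}{9} = \frac{280}{9}$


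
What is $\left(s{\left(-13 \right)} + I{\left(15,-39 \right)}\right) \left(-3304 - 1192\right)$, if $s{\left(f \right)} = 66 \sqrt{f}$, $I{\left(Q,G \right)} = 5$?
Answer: $-22480 - 296736 i \sqrt{13} \approx -22480.0 - 1.0699 \cdot 10^{6} i$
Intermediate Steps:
$\left(s{\left(-13 \right)} + I{\left(15,-39 \right)}\right) \left(-3304 - 1192\right) = \left(66 \sqrt{-13} + 5\right) \left(-3304 - 1192\right) = \left(66 i \sqrt{13} + 5\right) \left(-4496\right) = \left(5 + 66 i \sqrt{13}\right) \left(-4496\right) = -22480 - 296736 i \sqrt{13}$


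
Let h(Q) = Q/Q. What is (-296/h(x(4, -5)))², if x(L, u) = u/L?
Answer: 87616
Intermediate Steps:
h(Q) = 1
(-296/h(x(4, -5)))² = (-296/1)² = (-296*1)² = (-296)² = 87616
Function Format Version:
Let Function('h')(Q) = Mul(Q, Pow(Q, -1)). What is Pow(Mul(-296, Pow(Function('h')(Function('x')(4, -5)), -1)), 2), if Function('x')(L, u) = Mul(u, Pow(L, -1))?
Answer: 87616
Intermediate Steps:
Function('h')(Q) = 1
Pow(Mul(-296, Pow(Function('h')(Function('x')(4, -5)), -1)), 2) = Pow(Mul(-296, Pow(1, -1)), 2) = Pow(Mul(-296, 1), 2) = Pow(-296, 2) = 87616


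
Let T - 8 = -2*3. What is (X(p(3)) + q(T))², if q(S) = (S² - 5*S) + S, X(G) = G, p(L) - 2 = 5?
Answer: 9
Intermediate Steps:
p(L) = 7 (p(L) = 2 + 5 = 7)
T = 2 (T = 8 - 2*3 = 8 - 6 = 2)
q(S) = S² - 4*S
(X(p(3)) + q(T))² = (7 + 2*(-4 + 2))² = (7 + 2*(-2))² = (7 - 4)² = 3² = 9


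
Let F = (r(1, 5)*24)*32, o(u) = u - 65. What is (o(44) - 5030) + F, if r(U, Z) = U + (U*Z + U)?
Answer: 325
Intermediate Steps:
o(u) = -65 + u
r(U, Z) = 2*U + U*Z (r(U, Z) = U + (U + U*Z) = 2*U + U*Z)
F = 5376 (F = ((1*(2 + 5))*24)*32 = ((1*7)*24)*32 = (7*24)*32 = 168*32 = 5376)
(o(44) - 5030) + F = ((-65 + 44) - 5030) + 5376 = (-21 - 5030) + 5376 = -5051 + 5376 = 325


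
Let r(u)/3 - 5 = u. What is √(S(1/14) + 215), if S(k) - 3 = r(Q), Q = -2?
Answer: √227 ≈ 15.067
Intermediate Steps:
r(u) = 15 + 3*u
S(k) = 12 (S(k) = 3 + (15 + 3*(-2)) = 3 + (15 - 6) = 3 + 9 = 12)
√(S(1/14) + 215) = √(12 + 215) = √227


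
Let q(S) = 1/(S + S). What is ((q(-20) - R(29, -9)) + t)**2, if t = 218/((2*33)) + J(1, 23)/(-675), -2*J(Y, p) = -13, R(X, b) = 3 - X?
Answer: 3022531762849/3528360000 ≈ 856.64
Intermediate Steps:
J(Y, p) = 13/2 (J(Y, p) = -1/2*(-13) = 13/2)
q(S) = 1/(2*S)
t = 48907/14850 (t = 218/((2*33)) + (13/2)/(-675) = 218/66 + (13/2)*(-1/675) = 218*(1/66) - 13/1350 = 109/33 - 13/1350 = 48907/14850 ≈ 3.2934)
((q(-20) - R(29, -9)) + t)**2 = (((1/2)/(-20) - (3 - 1*29)) + 48907/14850)**2 = (((1/2)*(-1/20) - (3 - 29)) + 48907/14850)**2 = ((-1/40 - 1*(-26)) + 48907/14850)**2 = ((-1/40 + 26) + 48907/14850)**2 = (1039/40 + 48907/14850)**2 = (1738543/59400)**2 = 3022531762849/3528360000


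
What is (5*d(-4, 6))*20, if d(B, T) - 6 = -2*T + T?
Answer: 0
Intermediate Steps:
d(B, T) = 6 - T (d(B, T) = 6 + (-2*T + T) = 6 - T)
(5*d(-4, 6))*20 = (5*(6 - 1*6))*20 = (5*(6 - 6))*20 = (5*0)*20 = 0*20 = 0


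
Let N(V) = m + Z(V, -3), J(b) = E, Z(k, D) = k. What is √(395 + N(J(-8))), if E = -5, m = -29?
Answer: 19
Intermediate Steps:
J(b) = -5
N(V) = -29 + V
√(395 + N(J(-8))) = √(395 + (-29 - 5)) = √(395 - 34) = √361 = 19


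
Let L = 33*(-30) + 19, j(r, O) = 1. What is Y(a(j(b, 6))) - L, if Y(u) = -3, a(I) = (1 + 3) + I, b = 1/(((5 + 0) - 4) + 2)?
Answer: 968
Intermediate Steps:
b = 1/3 (b = 1/((5 - 4) + 2) = 1/(1 + 2) = 1/3 ≈ 0.33333)
a(I) = 4 + I
L = -971 (L = -990 + 19 = -971)
Y(a(j(b, 6))) - L = -3 - 1*(-971) = -3 + 971 = 968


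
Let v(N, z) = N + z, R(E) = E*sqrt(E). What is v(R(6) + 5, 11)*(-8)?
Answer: -128 - 48*sqrt(6) ≈ -245.58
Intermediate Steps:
R(E) = E**(3/2)
v(R(6) + 5, 11)*(-8) = ((6**(3/2) + 5) + 11)*(-8) = ((6*sqrt(6) + 5) + 11)*(-8) = ((5 + 6*sqrt(6)) + 11)*(-8) = (16 + 6*sqrt(6))*(-8) = -128 - 48*sqrt(6)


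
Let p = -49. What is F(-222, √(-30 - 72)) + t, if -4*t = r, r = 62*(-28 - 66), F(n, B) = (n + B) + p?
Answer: 1186 + I*√102 ≈ 1186.0 + 10.1*I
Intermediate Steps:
F(n, B) = -49 + B + n (F(n, B) = (n + B) - 49 = (B + n) - 49 = -49 + B + n)
r = -5828 (r = 62*(-94) = -5828)
t = 1457 (t = -¼*(-5828) = 1457)
F(-222, √(-30 - 72)) + t = (-49 + √(-30 - 72) - 222) + 1457 = (-49 + √(-102) - 222) + 1457 = (-49 + I*√102 - 222) + 1457 = (-271 + I*√102) + 1457 = 1186 + I*√102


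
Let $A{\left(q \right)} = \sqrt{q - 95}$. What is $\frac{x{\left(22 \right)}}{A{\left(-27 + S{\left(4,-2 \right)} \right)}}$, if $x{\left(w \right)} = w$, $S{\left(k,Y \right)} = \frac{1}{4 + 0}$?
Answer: $- \frac{44 i \sqrt{487}}{487} \approx - 1.9938 i$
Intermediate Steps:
$S{\left(k,Y \right)} = \frac{1}{4}$
$A{\left(q \right)} = \sqrt{-95 + q}$
$\frac{x{\left(22 \right)}}{A{\left(-27 + S{\left(4,-2 \right)} \right)}} = \frac{22}{\sqrt{-95 + \left(-27 + \frac{1}{4}\right)}} = \frac{22}{\sqrt{-95 - \frac{107}{4}}} = \frac{22}{\sqrt{- \frac{487}{4}}} = \frac{22}{\frac{1}{2} i \sqrt{487}} = 22 \left(- \frac{2 i \sqrt{487}}{487}\right) = - \frac{44 i \sqrt{487}}{487}$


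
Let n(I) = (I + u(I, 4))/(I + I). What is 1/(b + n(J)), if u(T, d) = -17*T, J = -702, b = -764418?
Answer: -1/764426 ≈ -1.3082e-6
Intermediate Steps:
n(I) = -8 (n(I) = (I - 17*I)/(I + I) = (-16*I)/((2*I)) = (-16*I)*(1/(2*I)) = -8)
1/(b + n(J)) = 1/(-764418 - 8) = 1/(-764426) = -1/764426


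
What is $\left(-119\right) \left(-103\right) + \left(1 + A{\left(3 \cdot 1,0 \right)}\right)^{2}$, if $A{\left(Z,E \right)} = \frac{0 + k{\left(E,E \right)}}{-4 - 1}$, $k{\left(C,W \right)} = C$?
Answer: $12258$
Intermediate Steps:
$A{\left(Z,E \right)} = - \frac{E}{5}$ ($A{\left(Z,E \right)} = \frac{0 + E}{-4 - 1} = \frac{E}{-5} = E \left(- \frac{1}{5}\right) = - \frac{E}{5}$)
$\left(-119\right) \left(-103\right) + \left(1 + A{\left(3 \cdot 1,0 \right)}\right)^{2} = \left(-119\right) \left(-103\right) + \left(1 - 0\right)^{2} = 12257 + \left(1 + 0\right)^{2} = 12257 + 1^{2} = 12257 + 1 = 12258$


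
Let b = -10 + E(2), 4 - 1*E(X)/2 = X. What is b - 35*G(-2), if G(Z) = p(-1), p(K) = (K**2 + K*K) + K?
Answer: -41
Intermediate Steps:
E(X) = 8 - 2*X
p(K) = K + 2*K**2 (p(K) = (K**2 + K**2) + K = 2*K**2 + K = K + 2*K**2)
G(Z) = 1 (G(Z) = -(1 + 2*(-1)) = -(1 - 2) = -1*(-1) = 1)
b = -6 (b = -10 + (8 - 2*2) = -10 + (8 - 4) = -10 + 4 = -6)
b - 35*G(-2) = -6 - 35*1 = -6 - 35 = -41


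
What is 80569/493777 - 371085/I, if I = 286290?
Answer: -10677809269/9424227822 ≈ -1.1330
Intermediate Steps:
80569/493777 - 371085/I = 80569/493777 - 371085/286290 = 80569*(1/493777) - 371085*1/286290 = 80569/493777 - 24739/19086 = -10677809269/9424227822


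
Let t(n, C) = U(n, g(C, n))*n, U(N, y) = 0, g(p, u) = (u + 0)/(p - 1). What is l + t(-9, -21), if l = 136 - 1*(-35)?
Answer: 171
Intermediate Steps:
g(p, u) = u/(-1 + p)
t(n, C) = 0 (t(n, C) = 0*n = 0)
l = 171 (l = 136 + 35 = 171)
l + t(-9, -21) = 171 + 0 = 171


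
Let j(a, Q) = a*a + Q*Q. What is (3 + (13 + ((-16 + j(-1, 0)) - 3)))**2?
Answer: 4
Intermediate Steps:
j(a, Q) = Q**2 + a**2 (j(a, Q) = a**2 + Q**2 = Q**2 + a**2)
(3 + (13 + ((-16 + j(-1, 0)) - 3)))**2 = (3 + (13 + ((-16 + (0**2 + (-1)**2)) - 3)))**2 = (3 + (13 + ((-16 + (0 + 1)) - 3)))**2 = (3 + (13 + ((-16 + 1) - 3)))**2 = (3 + (13 + (-15 - 3)))**2 = (3 + (13 - 18))**2 = (3 - 5)**2 = (-2)**2 = 4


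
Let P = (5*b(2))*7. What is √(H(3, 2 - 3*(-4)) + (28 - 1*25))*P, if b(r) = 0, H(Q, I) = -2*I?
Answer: 0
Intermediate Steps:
P = 0 (P = (5*0)*7 = 0*7 = 0)
√(H(3, 2 - 3*(-4)) + (28 - 1*25))*P = √(-2*(2 - 3*(-4)) + (28 - 1*25))*0 = √(-2*(2 + 12) + (28 - 25))*0 = √(-2*14 + 3)*0 = √(-28 + 3)*0 = √(-25)*0 = (5*I)*0 = 0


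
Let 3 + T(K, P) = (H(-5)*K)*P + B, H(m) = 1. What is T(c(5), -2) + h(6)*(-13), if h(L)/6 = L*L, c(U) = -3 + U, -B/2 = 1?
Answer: -2817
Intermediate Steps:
B = -2 (B = -2*1 = -2)
h(L) = 6*L² (h(L) = 6*(L*L) = 6*L²)
T(K, P) = -5 + K*P (T(K, P) = -3 + ((1*K)*P - 2) = -3 + (K*P - 2) = -3 + (-2 + K*P) = -5 + K*P)
T(c(5), -2) + h(6)*(-13) = (-5 + (-3 + 5)*(-2)) + (6*6²)*(-13) = (-5 + 2*(-2)) + (6*36)*(-13) = (-5 - 4) + 216*(-13) = -9 - 2808 = -2817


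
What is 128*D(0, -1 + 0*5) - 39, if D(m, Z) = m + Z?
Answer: -167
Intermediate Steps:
D(m, Z) = Z + m
128*D(0, -1 + 0*5) - 39 = 128*((-1 + 0*5) + 0) - 39 = 128*((-1 + 0) + 0) - 39 = 128*(-1 + 0) - 39 = 128*(-1) - 39 = -128 - 39 = -167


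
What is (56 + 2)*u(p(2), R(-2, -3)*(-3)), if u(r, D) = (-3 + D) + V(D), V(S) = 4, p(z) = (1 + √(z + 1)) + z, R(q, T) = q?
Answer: 406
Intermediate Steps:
p(z) = 1 + z + √(1 + z) (p(z) = (1 + √(1 + z)) + z = 1 + z + √(1 + z))
u(r, D) = 1 + D (u(r, D) = (-3 + D) + 4 = 1 + D)
(56 + 2)*u(p(2), R(-2, -3)*(-3)) = (56 + 2)*(1 - 2*(-3)) = 58*(1 + 6) = 58*7 = 406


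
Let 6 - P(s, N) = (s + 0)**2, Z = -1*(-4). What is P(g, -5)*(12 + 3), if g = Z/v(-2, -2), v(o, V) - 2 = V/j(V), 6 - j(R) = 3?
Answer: -45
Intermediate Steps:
j(R) = 3 (j(R) = 6 - 1*3 = 6 - 3 = 3)
v(o, V) = 2 + V/3
Z = 4
g = 3 (g = 4/(2 + (1/3)*(-2)) = 4/(2 - 2/3) = 4/(4/3) = 4*(3/4) = 3)
P(s, N) = 6 - s**2 (P(s, N) = 6 - (s + 0)**2 = 6 - s**2)
P(g, -5)*(12 + 3) = (6 - 1*3**2)*(12 + 3) = (6 - 1*9)*15 = (6 - 9)*15 = -3*15 = -45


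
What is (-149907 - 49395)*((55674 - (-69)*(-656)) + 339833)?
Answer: -69804130386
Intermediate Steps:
(-149907 - 49395)*((55674 - (-69)*(-656)) + 339833) = -199302*((55674 - 1*45264) + 339833) = -199302*((55674 - 45264) + 339833) = -199302*(10410 + 339833) = -199302*350243 = -69804130386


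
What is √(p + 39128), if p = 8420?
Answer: 2*√11887 ≈ 218.05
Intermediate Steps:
√(p + 39128) = √(8420 + 39128) = √47548 = 2*√11887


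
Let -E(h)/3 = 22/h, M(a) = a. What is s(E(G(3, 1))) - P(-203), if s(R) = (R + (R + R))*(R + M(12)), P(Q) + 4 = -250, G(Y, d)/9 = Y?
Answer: 4966/27 ≈ 183.93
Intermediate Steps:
G(Y, d) = 9*Y
P(Q) = -254 (P(Q) = -4 - 250 = -254)
E(h) = -66/h
s(R) = 3*R*(12 + R) (s(R) = (R + (R + R))*(R + 12) = (R + 2*R)*(12 + R) = (3*R)*(12 + R) = 3*R*(12 + R))
s(E(G(3, 1))) - P(-203) = 3*(-66/(9*3))*(12 - 66/(9*3)) - 1*(-254) = 3*(-66/27)*(12 - 66/27) + 254 = 3*(-66*1/27)*(12 - 66*1/27) + 254 = 3*(-22/9)*(12 - 22/9) + 254 = 3*(-22/9)*(86/9) + 254 = -1892/27 + 254 = 4966/27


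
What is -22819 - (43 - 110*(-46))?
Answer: -27922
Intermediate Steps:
-22819 - (43 - 110*(-46)) = -22819 - (43 + 5060) = -22819 - 1*5103 = -22819 - 5103 = -27922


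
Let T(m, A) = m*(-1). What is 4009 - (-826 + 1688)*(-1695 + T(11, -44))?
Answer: 1474581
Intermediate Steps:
T(m, A) = -m
4009 - (-826 + 1688)*(-1695 + T(11, -44)) = 4009 - (-826 + 1688)*(-1695 - 1*11) = 4009 - 862*(-1695 - 11) = 4009 - 862*(-1706) = 4009 - 1*(-1470572) = 4009 + 1470572 = 1474581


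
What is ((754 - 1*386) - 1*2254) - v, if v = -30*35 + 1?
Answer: -837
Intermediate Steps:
v = -1049 (v = -1050 + 1 = -1049)
((754 - 1*386) - 1*2254) - v = ((754 - 1*386) - 1*2254) - 1*(-1049) = ((754 - 386) - 2254) + 1049 = (368 - 2254) + 1049 = -1886 + 1049 = -837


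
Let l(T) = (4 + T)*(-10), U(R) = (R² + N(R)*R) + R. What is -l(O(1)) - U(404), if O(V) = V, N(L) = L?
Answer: -326786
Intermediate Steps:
U(R) = R + 2*R² (U(R) = (R² + R*R) + R = (R² + R²) + R = 2*R² + R = R + 2*R²)
l(T) = -40 - 10*T
-l(O(1)) - U(404) = -(-40 - 10*1) - 404*(1 + 2*404) = -(-40 - 10) - 404*(1 + 808) = -1*(-50) - 404*809 = 50 - 1*326836 = 50 - 326836 = -326786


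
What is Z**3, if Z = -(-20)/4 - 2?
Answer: 27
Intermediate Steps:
Z = 3 (Z = -(-20)/4 - 2 = -4*(-5/4) - 2 = 5 - 2 = 3)
Z**3 = 3**3 = 27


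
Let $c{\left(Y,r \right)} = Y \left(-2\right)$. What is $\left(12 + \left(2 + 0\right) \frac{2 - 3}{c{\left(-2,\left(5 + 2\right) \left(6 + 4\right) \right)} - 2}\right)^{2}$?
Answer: $121$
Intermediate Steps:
$c{\left(Y,r \right)} = - 2 Y$
$\left(12 + \left(2 + 0\right) \frac{2 - 3}{c{\left(-2,\left(5 + 2\right) \left(6 + 4\right) \right)} - 2}\right)^{2} = \left(12 + \left(2 + 0\right) \frac{2 - 3}{\left(-2\right) \left(-2\right) - 2}\right)^{2} = \left(12 + 2 \left(- \frac{1}{4 - 2}\right)\right)^{2} = \left(12 + 2 \left(- \frac{1}{2}\right)\right)^{2} = \left(12 - 1\right)^{2} = 11^{2} = 121$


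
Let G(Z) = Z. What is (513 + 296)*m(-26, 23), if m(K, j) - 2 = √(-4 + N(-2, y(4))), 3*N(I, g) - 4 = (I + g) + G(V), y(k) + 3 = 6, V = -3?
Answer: 1618 + 809*I*√30/3 ≈ 1618.0 + 1477.0*I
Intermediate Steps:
y(k) = 3 (y(k) = -3 + 6 = 3)
N(I, g) = ⅓ + I/3 + g/3 (N(I, g) = 4/3 + ((I + g) - 3)/3 = 4/3 + (-3 + I + g)/3 = 4/3 + (-1 + I/3 + g/3) = ⅓ + I/3 + g/3)
m(K, j) = 2 + I*√30/3 (m(K, j) = 2 + √(-4 + (⅓ + (⅓)*(-2) + (⅓)*3)) = 2 + √(-4 + (⅓ - ⅔ + 1)) = 2 + √(-4 + ⅔) = 2 + √(-10/3) = 2 + I*√30/3)
(513 + 296)*m(-26, 23) = (513 + 296)*(2 + I*√30/3) = 809*(2 + I*√30/3) = 1618 + 809*I*√30/3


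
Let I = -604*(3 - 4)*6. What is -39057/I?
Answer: -13019/1208 ≈ -10.777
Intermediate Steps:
I = 3624 (I = -(-604)*6 = -604*(-6) = 3624)
-39057/I = -39057/3624 = -39057*1/3624 = -13019/1208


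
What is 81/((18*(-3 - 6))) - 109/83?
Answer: -301/166 ≈ -1.8133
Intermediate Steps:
81/((18*(-3 - 6))) - 109/83 = 81/((18*(-9))) - 109*1/83 = 81/(-162) - 109/83 = 81*(-1/162) - 109/83 = -½ - 109/83 = -301/166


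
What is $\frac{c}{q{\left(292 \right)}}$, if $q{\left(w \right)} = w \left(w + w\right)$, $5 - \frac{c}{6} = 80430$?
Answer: $- \frac{241275}{85264} \approx -2.8297$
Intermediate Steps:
$c = -482550$ ($c = 30 - 482580 = -482550$)
$q{\left(w \right)} = 2 w^{2}$ ($q{\left(w \right)} = w 2 w = 2 w^{2}$)
$\frac{c}{q{\left(292 \right)}} = - \frac{482550}{2 \cdot 292^{2}} = - \frac{482550}{2 \cdot 85264} = - \frac{482550}{170528} = \left(-482550\right) \frac{1}{170528} = - \frac{241275}{85264}$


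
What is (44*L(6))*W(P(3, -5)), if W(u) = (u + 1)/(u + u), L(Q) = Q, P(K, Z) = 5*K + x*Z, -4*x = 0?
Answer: 704/5 ≈ 140.80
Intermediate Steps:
x = 0 (x = -1/4*0 = 0)
P(K, Z) = 5*K (P(K, Z) = 5*K + 0*Z = 5*K + 0 = 5*K)
W(u) = (1 + u)/(2*u) (W(u) = (1 + u)/((2*u)) = (1 + u)*(1/(2*u)) = (1 + u)/(2*u))
(44*L(6))*W(P(3, -5)) = (44*6)*((1 + 5*3)/(2*((5*3)))) = 264*((1/2)*(1 + 15)/15) = 264*((1/2)*(1/15)*16) = 264*(8/15) = 704/5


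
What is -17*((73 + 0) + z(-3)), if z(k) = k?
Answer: -1190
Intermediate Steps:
-17*((73 + 0) + z(-3)) = -17*((73 + 0) - 3) = -17*(73 - 3) = -17*70 = -1190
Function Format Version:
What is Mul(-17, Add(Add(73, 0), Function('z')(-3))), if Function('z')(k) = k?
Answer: -1190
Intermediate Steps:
Mul(-17, Add(Add(73, 0), Function('z')(-3))) = Mul(-17, Add(Add(73, 0), -3)) = Mul(-17, Add(73, -3)) = Mul(-17, 70) = -1190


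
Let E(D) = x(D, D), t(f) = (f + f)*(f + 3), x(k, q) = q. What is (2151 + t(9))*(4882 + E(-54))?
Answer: 11427876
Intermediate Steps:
t(f) = 2*f*(3 + f) (t(f) = (2*f)*(3 + f) = 2*f*(3 + f))
E(D) = D
(2151 + t(9))*(4882 + E(-54)) = (2151 + 2*9*(3 + 9))*(4882 - 54) = (2151 + 2*9*12)*4828 = (2151 + 216)*4828 = 2367*4828 = 11427876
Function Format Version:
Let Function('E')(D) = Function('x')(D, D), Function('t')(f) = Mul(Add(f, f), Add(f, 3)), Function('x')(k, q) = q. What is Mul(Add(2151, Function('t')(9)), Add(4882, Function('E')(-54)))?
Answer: 11427876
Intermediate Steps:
Function('t')(f) = Mul(2, f, Add(3, f)) (Function('t')(f) = Mul(Mul(2, f), Add(3, f)) = Mul(2, f, Add(3, f)))
Function('E')(D) = D
Mul(Add(2151, Function('t')(9)), Add(4882, Function('E')(-54))) = Mul(Add(2151, Mul(2, 9, Add(3, 9))), Add(4882, -54)) = Mul(Add(2151, Mul(2, 9, 12)), 4828) = Mul(Add(2151, 216), 4828) = Mul(2367, 4828) = 11427876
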